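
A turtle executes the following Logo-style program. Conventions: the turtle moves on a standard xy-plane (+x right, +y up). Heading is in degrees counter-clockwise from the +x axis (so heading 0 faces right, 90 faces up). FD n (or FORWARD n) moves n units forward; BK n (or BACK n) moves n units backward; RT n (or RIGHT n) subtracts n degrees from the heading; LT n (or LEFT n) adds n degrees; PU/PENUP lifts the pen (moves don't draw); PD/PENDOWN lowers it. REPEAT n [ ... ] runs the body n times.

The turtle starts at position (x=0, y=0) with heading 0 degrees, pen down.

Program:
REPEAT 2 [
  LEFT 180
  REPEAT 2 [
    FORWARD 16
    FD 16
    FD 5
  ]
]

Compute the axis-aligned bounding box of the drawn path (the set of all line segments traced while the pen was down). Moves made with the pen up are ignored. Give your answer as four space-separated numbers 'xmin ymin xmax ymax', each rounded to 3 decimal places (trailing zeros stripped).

Executing turtle program step by step:
Start: pos=(0,0), heading=0, pen down
REPEAT 2 [
  -- iteration 1/2 --
  LT 180: heading 0 -> 180
  REPEAT 2 [
    -- iteration 1/2 --
    FD 16: (0,0) -> (-16,0) [heading=180, draw]
    FD 16: (-16,0) -> (-32,0) [heading=180, draw]
    FD 5: (-32,0) -> (-37,0) [heading=180, draw]
    -- iteration 2/2 --
    FD 16: (-37,0) -> (-53,0) [heading=180, draw]
    FD 16: (-53,0) -> (-69,0) [heading=180, draw]
    FD 5: (-69,0) -> (-74,0) [heading=180, draw]
  ]
  -- iteration 2/2 --
  LT 180: heading 180 -> 0
  REPEAT 2 [
    -- iteration 1/2 --
    FD 16: (-74,0) -> (-58,0) [heading=0, draw]
    FD 16: (-58,0) -> (-42,0) [heading=0, draw]
    FD 5: (-42,0) -> (-37,0) [heading=0, draw]
    -- iteration 2/2 --
    FD 16: (-37,0) -> (-21,0) [heading=0, draw]
    FD 16: (-21,0) -> (-5,0) [heading=0, draw]
    FD 5: (-5,0) -> (0,0) [heading=0, draw]
  ]
]
Final: pos=(0,0), heading=0, 12 segment(s) drawn

Segment endpoints: x in {-74, -69, -58, -53, -42, -37, -32, -21, -16, -5, 0}, y in {0, 0, 0, 0, 0, 0, 0, 0, 0, 0, 0, 0, 0}
xmin=-74, ymin=0, xmax=0, ymax=0

Answer: -74 0 0 0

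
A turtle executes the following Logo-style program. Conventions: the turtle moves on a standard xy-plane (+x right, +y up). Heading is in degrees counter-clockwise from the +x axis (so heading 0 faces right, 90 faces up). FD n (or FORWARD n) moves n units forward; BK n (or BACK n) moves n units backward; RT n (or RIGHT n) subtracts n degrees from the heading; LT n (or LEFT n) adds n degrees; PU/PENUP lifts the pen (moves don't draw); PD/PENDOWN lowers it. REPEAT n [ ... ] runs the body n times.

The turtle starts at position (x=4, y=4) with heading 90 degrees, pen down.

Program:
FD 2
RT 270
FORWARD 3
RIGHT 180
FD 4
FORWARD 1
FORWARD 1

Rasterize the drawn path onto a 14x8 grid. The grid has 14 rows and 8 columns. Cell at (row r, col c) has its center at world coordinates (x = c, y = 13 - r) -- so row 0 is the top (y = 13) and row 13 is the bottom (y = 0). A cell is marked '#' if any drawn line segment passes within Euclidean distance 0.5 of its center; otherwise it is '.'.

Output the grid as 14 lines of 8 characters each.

Segment 0: (4,4) -> (4,6)
Segment 1: (4,6) -> (1,6)
Segment 2: (1,6) -> (5,6)
Segment 3: (5,6) -> (6,6)
Segment 4: (6,6) -> (7,6)

Answer: ........
........
........
........
........
........
........
.#######
....#...
....#...
........
........
........
........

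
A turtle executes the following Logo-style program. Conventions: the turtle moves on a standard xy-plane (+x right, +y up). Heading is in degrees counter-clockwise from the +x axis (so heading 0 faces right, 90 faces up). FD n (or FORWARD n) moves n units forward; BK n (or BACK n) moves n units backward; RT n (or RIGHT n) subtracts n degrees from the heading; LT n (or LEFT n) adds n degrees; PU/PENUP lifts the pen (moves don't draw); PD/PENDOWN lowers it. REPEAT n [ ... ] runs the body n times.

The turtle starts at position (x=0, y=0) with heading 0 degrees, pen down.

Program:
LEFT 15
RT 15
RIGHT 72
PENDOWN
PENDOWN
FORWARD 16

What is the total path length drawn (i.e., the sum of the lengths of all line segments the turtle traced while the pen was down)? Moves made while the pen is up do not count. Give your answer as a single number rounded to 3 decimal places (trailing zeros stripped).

Answer: 16

Derivation:
Executing turtle program step by step:
Start: pos=(0,0), heading=0, pen down
LT 15: heading 0 -> 15
RT 15: heading 15 -> 0
RT 72: heading 0 -> 288
PD: pen down
PD: pen down
FD 16: (0,0) -> (4.944,-15.217) [heading=288, draw]
Final: pos=(4.944,-15.217), heading=288, 1 segment(s) drawn

Segment lengths:
  seg 1: (0,0) -> (4.944,-15.217), length = 16
Total = 16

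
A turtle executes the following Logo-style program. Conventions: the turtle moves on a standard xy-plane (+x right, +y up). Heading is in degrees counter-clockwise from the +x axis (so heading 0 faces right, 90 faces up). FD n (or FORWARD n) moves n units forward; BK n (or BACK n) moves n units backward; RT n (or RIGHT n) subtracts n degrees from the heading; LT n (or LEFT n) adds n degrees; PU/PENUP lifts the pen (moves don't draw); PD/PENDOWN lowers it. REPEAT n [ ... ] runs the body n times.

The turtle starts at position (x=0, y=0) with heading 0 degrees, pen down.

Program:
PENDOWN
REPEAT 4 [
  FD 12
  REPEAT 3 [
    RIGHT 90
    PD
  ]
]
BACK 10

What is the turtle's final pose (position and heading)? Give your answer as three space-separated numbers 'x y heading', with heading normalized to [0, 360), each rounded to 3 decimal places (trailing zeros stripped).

Answer: -10 0 0

Derivation:
Executing turtle program step by step:
Start: pos=(0,0), heading=0, pen down
PD: pen down
REPEAT 4 [
  -- iteration 1/4 --
  FD 12: (0,0) -> (12,0) [heading=0, draw]
  REPEAT 3 [
    -- iteration 1/3 --
    RT 90: heading 0 -> 270
    PD: pen down
    -- iteration 2/3 --
    RT 90: heading 270 -> 180
    PD: pen down
    -- iteration 3/3 --
    RT 90: heading 180 -> 90
    PD: pen down
  ]
  -- iteration 2/4 --
  FD 12: (12,0) -> (12,12) [heading=90, draw]
  REPEAT 3 [
    -- iteration 1/3 --
    RT 90: heading 90 -> 0
    PD: pen down
    -- iteration 2/3 --
    RT 90: heading 0 -> 270
    PD: pen down
    -- iteration 3/3 --
    RT 90: heading 270 -> 180
    PD: pen down
  ]
  -- iteration 3/4 --
  FD 12: (12,12) -> (0,12) [heading=180, draw]
  REPEAT 3 [
    -- iteration 1/3 --
    RT 90: heading 180 -> 90
    PD: pen down
    -- iteration 2/3 --
    RT 90: heading 90 -> 0
    PD: pen down
    -- iteration 3/3 --
    RT 90: heading 0 -> 270
    PD: pen down
  ]
  -- iteration 4/4 --
  FD 12: (0,12) -> (0,0) [heading=270, draw]
  REPEAT 3 [
    -- iteration 1/3 --
    RT 90: heading 270 -> 180
    PD: pen down
    -- iteration 2/3 --
    RT 90: heading 180 -> 90
    PD: pen down
    -- iteration 3/3 --
    RT 90: heading 90 -> 0
    PD: pen down
  ]
]
BK 10: (0,0) -> (-10,0) [heading=0, draw]
Final: pos=(-10,0), heading=0, 5 segment(s) drawn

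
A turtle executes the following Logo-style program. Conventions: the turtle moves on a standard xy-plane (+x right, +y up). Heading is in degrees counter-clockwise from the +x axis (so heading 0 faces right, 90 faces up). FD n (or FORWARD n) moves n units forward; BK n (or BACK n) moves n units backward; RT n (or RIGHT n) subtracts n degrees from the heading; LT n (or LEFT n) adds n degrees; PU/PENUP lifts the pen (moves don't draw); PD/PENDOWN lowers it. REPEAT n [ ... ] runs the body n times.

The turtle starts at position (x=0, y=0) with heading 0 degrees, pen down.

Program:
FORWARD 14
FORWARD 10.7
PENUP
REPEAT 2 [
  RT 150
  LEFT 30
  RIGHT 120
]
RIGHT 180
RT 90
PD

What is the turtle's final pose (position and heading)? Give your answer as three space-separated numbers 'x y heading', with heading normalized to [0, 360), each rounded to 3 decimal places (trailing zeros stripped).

Executing turtle program step by step:
Start: pos=(0,0), heading=0, pen down
FD 14: (0,0) -> (14,0) [heading=0, draw]
FD 10.7: (14,0) -> (24.7,0) [heading=0, draw]
PU: pen up
REPEAT 2 [
  -- iteration 1/2 --
  RT 150: heading 0 -> 210
  LT 30: heading 210 -> 240
  RT 120: heading 240 -> 120
  -- iteration 2/2 --
  RT 150: heading 120 -> 330
  LT 30: heading 330 -> 0
  RT 120: heading 0 -> 240
]
RT 180: heading 240 -> 60
RT 90: heading 60 -> 330
PD: pen down
Final: pos=(24.7,0), heading=330, 2 segment(s) drawn

Answer: 24.7 0 330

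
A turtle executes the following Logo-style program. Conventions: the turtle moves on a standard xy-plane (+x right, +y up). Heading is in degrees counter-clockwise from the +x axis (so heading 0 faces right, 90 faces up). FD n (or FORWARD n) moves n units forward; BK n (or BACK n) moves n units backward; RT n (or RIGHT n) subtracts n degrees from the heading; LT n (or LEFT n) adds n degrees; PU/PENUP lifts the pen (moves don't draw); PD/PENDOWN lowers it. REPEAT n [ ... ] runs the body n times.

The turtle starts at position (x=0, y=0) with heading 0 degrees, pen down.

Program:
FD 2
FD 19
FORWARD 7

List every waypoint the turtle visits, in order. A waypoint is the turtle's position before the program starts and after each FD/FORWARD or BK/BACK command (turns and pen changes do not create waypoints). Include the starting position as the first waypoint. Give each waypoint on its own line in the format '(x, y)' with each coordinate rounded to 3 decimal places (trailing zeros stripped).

Executing turtle program step by step:
Start: pos=(0,0), heading=0, pen down
FD 2: (0,0) -> (2,0) [heading=0, draw]
FD 19: (2,0) -> (21,0) [heading=0, draw]
FD 7: (21,0) -> (28,0) [heading=0, draw]
Final: pos=(28,0), heading=0, 3 segment(s) drawn
Waypoints (4 total):
(0, 0)
(2, 0)
(21, 0)
(28, 0)

Answer: (0, 0)
(2, 0)
(21, 0)
(28, 0)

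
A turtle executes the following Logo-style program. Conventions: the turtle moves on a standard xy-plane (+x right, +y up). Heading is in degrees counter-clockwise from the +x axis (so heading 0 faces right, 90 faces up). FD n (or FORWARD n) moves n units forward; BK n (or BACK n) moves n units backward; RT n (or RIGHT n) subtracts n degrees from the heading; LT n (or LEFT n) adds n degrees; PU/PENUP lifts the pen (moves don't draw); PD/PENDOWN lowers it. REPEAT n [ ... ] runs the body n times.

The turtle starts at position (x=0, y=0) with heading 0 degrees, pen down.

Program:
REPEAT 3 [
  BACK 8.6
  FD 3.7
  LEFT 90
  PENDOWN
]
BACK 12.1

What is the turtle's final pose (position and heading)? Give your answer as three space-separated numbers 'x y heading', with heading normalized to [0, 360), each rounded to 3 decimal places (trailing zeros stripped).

Executing turtle program step by step:
Start: pos=(0,0), heading=0, pen down
REPEAT 3 [
  -- iteration 1/3 --
  BK 8.6: (0,0) -> (-8.6,0) [heading=0, draw]
  FD 3.7: (-8.6,0) -> (-4.9,0) [heading=0, draw]
  LT 90: heading 0 -> 90
  PD: pen down
  -- iteration 2/3 --
  BK 8.6: (-4.9,0) -> (-4.9,-8.6) [heading=90, draw]
  FD 3.7: (-4.9,-8.6) -> (-4.9,-4.9) [heading=90, draw]
  LT 90: heading 90 -> 180
  PD: pen down
  -- iteration 3/3 --
  BK 8.6: (-4.9,-4.9) -> (3.7,-4.9) [heading=180, draw]
  FD 3.7: (3.7,-4.9) -> (0,-4.9) [heading=180, draw]
  LT 90: heading 180 -> 270
  PD: pen down
]
BK 12.1: (0,-4.9) -> (0,7.2) [heading=270, draw]
Final: pos=(0,7.2), heading=270, 7 segment(s) drawn

Answer: 0 7.2 270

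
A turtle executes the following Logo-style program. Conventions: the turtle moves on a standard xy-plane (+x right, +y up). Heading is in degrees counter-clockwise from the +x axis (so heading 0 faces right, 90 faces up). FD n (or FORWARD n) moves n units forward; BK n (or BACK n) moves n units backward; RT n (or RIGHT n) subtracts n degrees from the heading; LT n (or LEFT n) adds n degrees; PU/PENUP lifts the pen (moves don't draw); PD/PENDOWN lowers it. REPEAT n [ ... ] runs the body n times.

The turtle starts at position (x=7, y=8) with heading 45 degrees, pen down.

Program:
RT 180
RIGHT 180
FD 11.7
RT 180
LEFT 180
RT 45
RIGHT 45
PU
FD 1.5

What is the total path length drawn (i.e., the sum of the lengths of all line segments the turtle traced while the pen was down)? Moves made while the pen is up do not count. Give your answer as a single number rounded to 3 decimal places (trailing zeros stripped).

Executing turtle program step by step:
Start: pos=(7,8), heading=45, pen down
RT 180: heading 45 -> 225
RT 180: heading 225 -> 45
FD 11.7: (7,8) -> (15.273,16.273) [heading=45, draw]
RT 180: heading 45 -> 225
LT 180: heading 225 -> 45
RT 45: heading 45 -> 0
RT 45: heading 0 -> 315
PU: pen up
FD 1.5: (15.273,16.273) -> (16.334,15.212) [heading=315, move]
Final: pos=(16.334,15.212), heading=315, 1 segment(s) drawn

Segment lengths:
  seg 1: (7,8) -> (15.273,16.273), length = 11.7
Total = 11.7

Answer: 11.7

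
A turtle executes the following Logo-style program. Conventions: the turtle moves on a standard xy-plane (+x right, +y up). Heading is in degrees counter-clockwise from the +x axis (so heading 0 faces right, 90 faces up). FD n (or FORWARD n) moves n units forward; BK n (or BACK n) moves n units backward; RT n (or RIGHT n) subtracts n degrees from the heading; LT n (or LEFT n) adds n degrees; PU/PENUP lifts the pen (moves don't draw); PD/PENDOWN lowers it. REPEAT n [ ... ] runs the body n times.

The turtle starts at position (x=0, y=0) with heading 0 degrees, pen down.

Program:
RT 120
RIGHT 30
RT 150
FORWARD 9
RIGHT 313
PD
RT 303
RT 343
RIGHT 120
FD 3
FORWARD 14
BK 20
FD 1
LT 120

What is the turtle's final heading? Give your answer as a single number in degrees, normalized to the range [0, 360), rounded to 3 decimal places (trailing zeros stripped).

Answer: 181

Derivation:
Executing turtle program step by step:
Start: pos=(0,0), heading=0, pen down
RT 120: heading 0 -> 240
RT 30: heading 240 -> 210
RT 150: heading 210 -> 60
FD 9: (0,0) -> (4.5,7.794) [heading=60, draw]
RT 313: heading 60 -> 107
PD: pen down
RT 303: heading 107 -> 164
RT 343: heading 164 -> 181
RT 120: heading 181 -> 61
FD 3: (4.5,7.794) -> (5.954,10.418) [heading=61, draw]
FD 14: (5.954,10.418) -> (12.742,22.663) [heading=61, draw]
BK 20: (12.742,22.663) -> (3.046,5.17) [heading=61, draw]
FD 1: (3.046,5.17) -> (3.53,6.045) [heading=61, draw]
LT 120: heading 61 -> 181
Final: pos=(3.53,6.045), heading=181, 5 segment(s) drawn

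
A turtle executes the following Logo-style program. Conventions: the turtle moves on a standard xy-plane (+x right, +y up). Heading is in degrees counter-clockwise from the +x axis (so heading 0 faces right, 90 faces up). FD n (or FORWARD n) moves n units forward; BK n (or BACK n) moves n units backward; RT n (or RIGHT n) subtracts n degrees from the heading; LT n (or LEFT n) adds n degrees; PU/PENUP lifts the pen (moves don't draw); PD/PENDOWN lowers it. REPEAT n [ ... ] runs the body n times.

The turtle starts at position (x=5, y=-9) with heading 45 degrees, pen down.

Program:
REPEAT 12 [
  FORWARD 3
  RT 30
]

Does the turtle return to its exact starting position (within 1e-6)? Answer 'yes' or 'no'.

Answer: yes

Derivation:
Executing turtle program step by step:
Start: pos=(5,-9), heading=45, pen down
REPEAT 12 [
  -- iteration 1/12 --
  FD 3: (5,-9) -> (7.121,-6.879) [heading=45, draw]
  RT 30: heading 45 -> 15
  -- iteration 2/12 --
  FD 3: (7.121,-6.879) -> (10.019,-6.102) [heading=15, draw]
  RT 30: heading 15 -> 345
  -- iteration 3/12 --
  FD 3: (10.019,-6.102) -> (12.917,-6.879) [heading=345, draw]
  RT 30: heading 345 -> 315
  -- iteration 4/12 --
  FD 3: (12.917,-6.879) -> (15.038,-9) [heading=315, draw]
  RT 30: heading 315 -> 285
  -- iteration 5/12 --
  FD 3: (15.038,-9) -> (15.815,-11.898) [heading=285, draw]
  RT 30: heading 285 -> 255
  -- iteration 6/12 --
  FD 3: (15.815,-11.898) -> (15.038,-14.796) [heading=255, draw]
  RT 30: heading 255 -> 225
  -- iteration 7/12 --
  FD 3: (15.038,-14.796) -> (12.917,-16.917) [heading=225, draw]
  RT 30: heading 225 -> 195
  -- iteration 8/12 --
  FD 3: (12.917,-16.917) -> (10.019,-17.693) [heading=195, draw]
  RT 30: heading 195 -> 165
  -- iteration 9/12 --
  FD 3: (10.019,-17.693) -> (7.121,-16.917) [heading=165, draw]
  RT 30: heading 165 -> 135
  -- iteration 10/12 --
  FD 3: (7.121,-16.917) -> (5,-14.796) [heading=135, draw]
  RT 30: heading 135 -> 105
  -- iteration 11/12 --
  FD 3: (5,-14.796) -> (4.224,-11.898) [heading=105, draw]
  RT 30: heading 105 -> 75
  -- iteration 12/12 --
  FD 3: (4.224,-11.898) -> (5,-9) [heading=75, draw]
  RT 30: heading 75 -> 45
]
Final: pos=(5,-9), heading=45, 12 segment(s) drawn

Start position: (5, -9)
Final position: (5, -9)
Distance = 0; < 1e-6 -> CLOSED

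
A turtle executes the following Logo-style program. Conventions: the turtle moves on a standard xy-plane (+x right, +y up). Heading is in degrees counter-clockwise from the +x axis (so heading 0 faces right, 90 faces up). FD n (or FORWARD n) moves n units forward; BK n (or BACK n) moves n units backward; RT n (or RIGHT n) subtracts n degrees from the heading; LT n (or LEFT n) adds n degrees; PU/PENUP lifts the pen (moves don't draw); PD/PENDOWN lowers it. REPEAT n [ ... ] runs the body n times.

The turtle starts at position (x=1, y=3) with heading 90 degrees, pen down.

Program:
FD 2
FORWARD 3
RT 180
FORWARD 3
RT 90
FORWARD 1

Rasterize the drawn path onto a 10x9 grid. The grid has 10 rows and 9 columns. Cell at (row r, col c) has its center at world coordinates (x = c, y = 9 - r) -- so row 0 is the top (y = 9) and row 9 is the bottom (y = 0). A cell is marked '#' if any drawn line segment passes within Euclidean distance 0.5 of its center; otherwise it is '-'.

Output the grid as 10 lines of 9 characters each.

Answer: ---------
-#-------
-#-------
-#-------
##-------
-#-------
-#-------
---------
---------
---------

Derivation:
Segment 0: (1,3) -> (1,5)
Segment 1: (1,5) -> (1,8)
Segment 2: (1,8) -> (1,5)
Segment 3: (1,5) -> (0,5)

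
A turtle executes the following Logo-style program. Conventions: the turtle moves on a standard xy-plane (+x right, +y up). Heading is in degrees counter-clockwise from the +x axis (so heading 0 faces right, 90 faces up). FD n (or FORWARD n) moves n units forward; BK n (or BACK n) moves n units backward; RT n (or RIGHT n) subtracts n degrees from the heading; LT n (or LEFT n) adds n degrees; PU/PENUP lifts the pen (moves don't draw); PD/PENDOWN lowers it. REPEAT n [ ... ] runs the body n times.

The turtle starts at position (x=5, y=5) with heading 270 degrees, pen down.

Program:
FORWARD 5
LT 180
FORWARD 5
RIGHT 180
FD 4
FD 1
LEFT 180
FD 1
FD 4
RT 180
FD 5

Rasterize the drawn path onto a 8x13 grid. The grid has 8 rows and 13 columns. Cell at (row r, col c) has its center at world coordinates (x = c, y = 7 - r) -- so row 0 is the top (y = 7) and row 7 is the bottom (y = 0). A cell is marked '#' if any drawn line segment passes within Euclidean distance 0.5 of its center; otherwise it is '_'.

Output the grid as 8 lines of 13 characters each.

Answer: _____________
_____________
_____#_______
_____#_______
_____#_______
_____#_______
_____#_______
_____#_______

Derivation:
Segment 0: (5,5) -> (5,0)
Segment 1: (5,0) -> (5,5)
Segment 2: (5,5) -> (5,1)
Segment 3: (5,1) -> (5,0)
Segment 4: (5,0) -> (5,1)
Segment 5: (5,1) -> (5,5)
Segment 6: (5,5) -> (5,0)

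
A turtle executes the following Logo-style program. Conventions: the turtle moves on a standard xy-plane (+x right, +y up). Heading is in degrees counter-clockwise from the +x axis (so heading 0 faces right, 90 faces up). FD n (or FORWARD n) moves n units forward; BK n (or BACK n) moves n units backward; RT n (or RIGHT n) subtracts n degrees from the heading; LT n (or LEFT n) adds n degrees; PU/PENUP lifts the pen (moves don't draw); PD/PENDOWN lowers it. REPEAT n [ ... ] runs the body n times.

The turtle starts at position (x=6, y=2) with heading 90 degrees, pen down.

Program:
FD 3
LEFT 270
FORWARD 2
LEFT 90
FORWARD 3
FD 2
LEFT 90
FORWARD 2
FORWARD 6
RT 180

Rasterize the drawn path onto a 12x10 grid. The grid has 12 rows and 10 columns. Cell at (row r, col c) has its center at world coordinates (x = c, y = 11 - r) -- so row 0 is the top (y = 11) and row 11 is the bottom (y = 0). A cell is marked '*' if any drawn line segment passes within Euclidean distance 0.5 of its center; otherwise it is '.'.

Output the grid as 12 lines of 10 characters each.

Answer: ..........
*********.
........*.
........*.
........*.
........*.
......***.
......*...
......*...
......*...
..........
..........

Derivation:
Segment 0: (6,2) -> (6,5)
Segment 1: (6,5) -> (8,5)
Segment 2: (8,5) -> (8,8)
Segment 3: (8,8) -> (8,10)
Segment 4: (8,10) -> (6,10)
Segment 5: (6,10) -> (0,10)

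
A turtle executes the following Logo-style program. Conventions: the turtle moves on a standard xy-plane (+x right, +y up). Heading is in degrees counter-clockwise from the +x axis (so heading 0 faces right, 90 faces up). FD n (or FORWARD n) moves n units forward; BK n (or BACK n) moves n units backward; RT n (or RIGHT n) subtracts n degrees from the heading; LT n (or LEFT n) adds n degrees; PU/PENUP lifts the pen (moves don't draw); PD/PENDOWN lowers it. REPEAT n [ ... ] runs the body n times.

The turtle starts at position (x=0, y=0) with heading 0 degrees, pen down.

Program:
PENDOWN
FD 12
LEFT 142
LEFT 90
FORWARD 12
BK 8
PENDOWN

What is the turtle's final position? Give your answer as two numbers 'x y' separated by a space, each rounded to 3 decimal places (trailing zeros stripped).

Executing turtle program step by step:
Start: pos=(0,0), heading=0, pen down
PD: pen down
FD 12: (0,0) -> (12,0) [heading=0, draw]
LT 142: heading 0 -> 142
LT 90: heading 142 -> 232
FD 12: (12,0) -> (4.612,-9.456) [heading=232, draw]
BK 8: (4.612,-9.456) -> (9.537,-3.152) [heading=232, draw]
PD: pen down
Final: pos=(9.537,-3.152), heading=232, 3 segment(s) drawn

Answer: 9.537 -3.152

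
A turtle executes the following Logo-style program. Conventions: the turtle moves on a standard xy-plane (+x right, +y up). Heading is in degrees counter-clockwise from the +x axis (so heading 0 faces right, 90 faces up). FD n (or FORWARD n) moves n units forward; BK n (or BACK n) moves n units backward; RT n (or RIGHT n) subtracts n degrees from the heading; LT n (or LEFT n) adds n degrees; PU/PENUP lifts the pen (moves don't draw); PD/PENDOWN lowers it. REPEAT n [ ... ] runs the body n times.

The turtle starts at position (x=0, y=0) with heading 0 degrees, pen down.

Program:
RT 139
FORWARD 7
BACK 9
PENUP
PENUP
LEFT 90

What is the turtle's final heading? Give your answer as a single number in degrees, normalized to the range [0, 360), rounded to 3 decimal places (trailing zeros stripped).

Executing turtle program step by step:
Start: pos=(0,0), heading=0, pen down
RT 139: heading 0 -> 221
FD 7: (0,0) -> (-5.283,-4.592) [heading=221, draw]
BK 9: (-5.283,-4.592) -> (1.509,1.312) [heading=221, draw]
PU: pen up
PU: pen up
LT 90: heading 221 -> 311
Final: pos=(1.509,1.312), heading=311, 2 segment(s) drawn

Answer: 311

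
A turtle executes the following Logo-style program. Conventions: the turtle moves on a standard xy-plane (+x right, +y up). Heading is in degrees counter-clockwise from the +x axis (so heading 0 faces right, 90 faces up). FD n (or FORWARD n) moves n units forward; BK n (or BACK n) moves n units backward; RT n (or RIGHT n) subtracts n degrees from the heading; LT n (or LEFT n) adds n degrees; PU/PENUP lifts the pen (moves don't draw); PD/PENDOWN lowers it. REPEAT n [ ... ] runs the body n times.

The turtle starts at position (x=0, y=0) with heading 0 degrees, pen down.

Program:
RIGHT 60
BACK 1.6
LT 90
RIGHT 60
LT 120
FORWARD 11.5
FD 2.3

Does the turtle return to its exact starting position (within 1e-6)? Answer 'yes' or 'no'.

Executing turtle program step by step:
Start: pos=(0,0), heading=0, pen down
RT 60: heading 0 -> 300
BK 1.6: (0,0) -> (-0.8,1.386) [heading=300, draw]
LT 90: heading 300 -> 30
RT 60: heading 30 -> 330
LT 120: heading 330 -> 90
FD 11.5: (-0.8,1.386) -> (-0.8,12.886) [heading=90, draw]
FD 2.3: (-0.8,12.886) -> (-0.8,15.186) [heading=90, draw]
Final: pos=(-0.8,15.186), heading=90, 3 segment(s) drawn

Start position: (0, 0)
Final position: (-0.8, 15.186)
Distance = 15.207; >= 1e-6 -> NOT closed

Answer: no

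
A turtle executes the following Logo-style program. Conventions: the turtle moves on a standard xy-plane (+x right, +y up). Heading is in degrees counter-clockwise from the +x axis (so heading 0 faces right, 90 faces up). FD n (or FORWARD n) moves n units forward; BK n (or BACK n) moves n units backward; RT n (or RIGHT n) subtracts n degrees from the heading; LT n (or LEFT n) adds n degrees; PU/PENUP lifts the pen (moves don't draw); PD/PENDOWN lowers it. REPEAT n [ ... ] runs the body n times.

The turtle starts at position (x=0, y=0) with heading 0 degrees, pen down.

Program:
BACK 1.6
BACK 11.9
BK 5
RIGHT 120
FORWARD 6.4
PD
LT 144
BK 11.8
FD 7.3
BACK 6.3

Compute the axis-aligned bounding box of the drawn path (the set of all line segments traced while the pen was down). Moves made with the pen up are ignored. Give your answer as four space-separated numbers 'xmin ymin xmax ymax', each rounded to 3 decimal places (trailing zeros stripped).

Executing turtle program step by step:
Start: pos=(0,0), heading=0, pen down
BK 1.6: (0,0) -> (-1.6,0) [heading=0, draw]
BK 11.9: (-1.6,0) -> (-13.5,0) [heading=0, draw]
BK 5: (-13.5,0) -> (-18.5,0) [heading=0, draw]
RT 120: heading 0 -> 240
FD 6.4: (-18.5,0) -> (-21.7,-5.543) [heading=240, draw]
PD: pen down
LT 144: heading 240 -> 24
BK 11.8: (-21.7,-5.543) -> (-32.48,-10.342) [heading=24, draw]
FD 7.3: (-32.48,-10.342) -> (-25.811,-7.373) [heading=24, draw]
BK 6.3: (-25.811,-7.373) -> (-31.566,-9.935) [heading=24, draw]
Final: pos=(-31.566,-9.935), heading=24, 7 segment(s) drawn

Segment endpoints: x in {-32.48, -31.566, -25.811, -21.7, -18.5, -13.5, -1.6, 0}, y in {-10.342, -9.935, -7.373, -5.543, 0}
xmin=-32.48, ymin=-10.342, xmax=0, ymax=0

Answer: -32.48 -10.342 0 0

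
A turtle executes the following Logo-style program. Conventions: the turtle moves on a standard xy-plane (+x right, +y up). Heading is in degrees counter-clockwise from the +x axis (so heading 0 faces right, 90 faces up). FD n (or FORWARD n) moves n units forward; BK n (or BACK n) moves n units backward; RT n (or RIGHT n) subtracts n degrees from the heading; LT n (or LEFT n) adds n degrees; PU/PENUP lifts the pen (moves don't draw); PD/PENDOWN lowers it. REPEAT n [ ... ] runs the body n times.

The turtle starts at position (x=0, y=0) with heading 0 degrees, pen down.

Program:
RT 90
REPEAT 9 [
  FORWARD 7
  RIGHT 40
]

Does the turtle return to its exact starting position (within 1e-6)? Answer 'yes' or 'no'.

Executing turtle program step by step:
Start: pos=(0,0), heading=0, pen down
RT 90: heading 0 -> 270
REPEAT 9 [
  -- iteration 1/9 --
  FD 7: (0,0) -> (0,-7) [heading=270, draw]
  RT 40: heading 270 -> 230
  -- iteration 2/9 --
  FD 7: (0,-7) -> (-4.5,-12.362) [heading=230, draw]
  RT 40: heading 230 -> 190
  -- iteration 3/9 --
  FD 7: (-4.5,-12.362) -> (-11.393,-13.578) [heading=190, draw]
  RT 40: heading 190 -> 150
  -- iteration 4/9 --
  FD 7: (-11.393,-13.578) -> (-17.455,-10.078) [heading=150, draw]
  RT 40: heading 150 -> 110
  -- iteration 5/9 --
  FD 7: (-17.455,-10.078) -> (-19.849,-3.5) [heading=110, draw]
  RT 40: heading 110 -> 70
  -- iteration 6/9 --
  FD 7: (-19.849,-3.5) -> (-17.455,3.078) [heading=70, draw]
  RT 40: heading 70 -> 30
  -- iteration 7/9 --
  FD 7: (-17.455,3.078) -> (-11.393,6.578) [heading=30, draw]
  RT 40: heading 30 -> 350
  -- iteration 8/9 --
  FD 7: (-11.393,6.578) -> (-4.5,5.362) [heading=350, draw]
  RT 40: heading 350 -> 310
  -- iteration 9/9 --
  FD 7: (-4.5,5.362) -> (0,0) [heading=310, draw]
  RT 40: heading 310 -> 270
]
Final: pos=(0,0), heading=270, 9 segment(s) drawn

Start position: (0, 0)
Final position: (0, 0)
Distance = 0; < 1e-6 -> CLOSED

Answer: yes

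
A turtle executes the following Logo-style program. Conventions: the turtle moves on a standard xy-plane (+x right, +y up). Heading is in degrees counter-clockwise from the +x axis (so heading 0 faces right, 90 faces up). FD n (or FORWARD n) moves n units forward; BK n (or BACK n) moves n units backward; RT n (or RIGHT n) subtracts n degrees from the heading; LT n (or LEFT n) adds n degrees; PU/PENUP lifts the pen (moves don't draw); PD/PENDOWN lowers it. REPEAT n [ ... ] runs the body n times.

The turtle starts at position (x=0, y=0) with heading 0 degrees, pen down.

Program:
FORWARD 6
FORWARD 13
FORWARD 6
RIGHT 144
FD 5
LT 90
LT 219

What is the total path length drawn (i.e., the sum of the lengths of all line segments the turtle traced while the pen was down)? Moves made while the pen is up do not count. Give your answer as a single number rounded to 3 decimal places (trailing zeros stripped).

Answer: 30

Derivation:
Executing turtle program step by step:
Start: pos=(0,0), heading=0, pen down
FD 6: (0,0) -> (6,0) [heading=0, draw]
FD 13: (6,0) -> (19,0) [heading=0, draw]
FD 6: (19,0) -> (25,0) [heading=0, draw]
RT 144: heading 0 -> 216
FD 5: (25,0) -> (20.955,-2.939) [heading=216, draw]
LT 90: heading 216 -> 306
LT 219: heading 306 -> 165
Final: pos=(20.955,-2.939), heading=165, 4 segment(s) drawn

Segment lengths:
  seg 1: (0,0) -> (6,0), length = 6
  seg 2: (6,0) -> (19,0), length = 13
  seg 3: (19,0) -> (25,0), length = 6
  seg 4: (25,0) -> (20.955,-2.939), length = 5
Total = 30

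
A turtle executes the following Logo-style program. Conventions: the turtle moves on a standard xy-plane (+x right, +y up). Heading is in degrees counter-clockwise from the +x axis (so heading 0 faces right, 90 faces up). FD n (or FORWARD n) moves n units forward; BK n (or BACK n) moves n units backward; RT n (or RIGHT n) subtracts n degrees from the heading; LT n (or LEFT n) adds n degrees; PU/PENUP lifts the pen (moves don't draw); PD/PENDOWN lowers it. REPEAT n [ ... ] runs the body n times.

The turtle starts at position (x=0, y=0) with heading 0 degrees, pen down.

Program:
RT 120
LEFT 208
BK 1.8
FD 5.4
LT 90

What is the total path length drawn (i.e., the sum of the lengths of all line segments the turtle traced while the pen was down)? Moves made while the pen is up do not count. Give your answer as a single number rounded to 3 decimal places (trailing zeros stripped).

Answer: 7.2

Derivation:
Executing turtle program step by step:
Start: pos=(0,0), heading=0, pen down
RT 120: heading 0 -> 240
LT 208: heading 240 -> 88
BK 1.8: (0,0) -> (-0.063,-1.799) [heading=88, draw]
FD 5.4: (-0.063,-1.799) -> (0.126,3.598) [heading=88, draw]
LT 90: heading 88 -> 178
Final: pos=(0.126,3.598), heading=178, 2 segment(s) drawn

Segment lengths:
  seg 1: (0,0) -> (-0.063,-1.799), length = 1.8
  seg 2: (-0.063,-1.799) -> (0.126,3.598), length = 5.4
Total = 7.2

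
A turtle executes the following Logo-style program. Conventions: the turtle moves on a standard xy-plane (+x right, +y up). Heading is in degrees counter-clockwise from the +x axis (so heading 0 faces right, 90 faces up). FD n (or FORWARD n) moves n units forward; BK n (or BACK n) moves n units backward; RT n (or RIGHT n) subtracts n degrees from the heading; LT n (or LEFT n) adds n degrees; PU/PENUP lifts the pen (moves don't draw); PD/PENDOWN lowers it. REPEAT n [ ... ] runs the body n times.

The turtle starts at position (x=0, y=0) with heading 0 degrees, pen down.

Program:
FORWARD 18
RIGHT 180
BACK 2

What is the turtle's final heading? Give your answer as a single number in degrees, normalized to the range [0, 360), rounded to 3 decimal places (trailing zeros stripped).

Answer: 180

Derivation:
Executing turtle program step by step:
Start: pos=(0,0), heading=0, pen down
FD 18: (0,0) -> (18,0) [heading=0, draw]
RT 180: heading 0 -> 180
BK 2: (18,0) -> (20,0) [heading=180, draw]
Final: pos=(20,0), heading=180, 2 segment(s) drawn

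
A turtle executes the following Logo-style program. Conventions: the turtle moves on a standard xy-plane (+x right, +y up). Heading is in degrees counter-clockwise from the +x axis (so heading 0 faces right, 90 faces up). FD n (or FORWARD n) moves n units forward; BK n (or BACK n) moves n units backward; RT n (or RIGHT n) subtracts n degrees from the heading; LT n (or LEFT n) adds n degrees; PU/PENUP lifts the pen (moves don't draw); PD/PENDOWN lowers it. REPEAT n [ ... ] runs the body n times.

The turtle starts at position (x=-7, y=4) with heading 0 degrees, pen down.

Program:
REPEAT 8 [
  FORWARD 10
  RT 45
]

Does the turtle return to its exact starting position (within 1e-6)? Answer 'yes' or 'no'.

Answer: yes

Derivation:
Executing turtle program step by step:
Start: pos=(-7,4), heading=0, pen down
REPEAT 8 [
  -- iteration 1/8 --
  FD 10: (-7,4) -> (3,4) [heading=0, draw]
  RT 45: heading 0 -> 315
  -- iteration 2/8 --
  FD 10: (3,4) -> (10.071,-3.071) [heading=315, draw]
  RT 45: heading 315 -> 270
  -- iteration 3/8 --
  FD 10: (10.071,-3.071) -> (10.071,-13.071) [heading=270, draw]
  RT 45: heading 270 -> 225
  -- iteration 4/8 --
  FD 10: (10.071,-13.071) -> (3,-20.142) [heading=225, draw]
  RT 45: heading 225 -> 180
  -- iteration 5/8 --
  FD 10: (3,-20.142) -> (-7,-20.142) [heading=180, draw]
  RT 45: heading 180 -> 135
  -- iteration 6/8 --
  FD 10: (-7,-20.142) -> (-14.071,-13.071) [heading=135, draw]
  RT 45: heading 135 -> 90
  -- iteration 7/8 --
  FD 10: (-14.071,-13.071) -> (-14.071,-3.071) [heading=90, draw]
  RT 45: heading 90 -> 45
  -- iteration 8/8 --
  FD 10: (-14.071,-3.071) -> (-7,4) [heading=45, draw]
  RT 45: heading 45 -> 0
]
Final: pos=(-7,4), heading=0, 8 segment(s) drawn

Start position: (-7, 4)
Final position: (-7, 4)
Distance = 0; < 1e-6 -> CLOSED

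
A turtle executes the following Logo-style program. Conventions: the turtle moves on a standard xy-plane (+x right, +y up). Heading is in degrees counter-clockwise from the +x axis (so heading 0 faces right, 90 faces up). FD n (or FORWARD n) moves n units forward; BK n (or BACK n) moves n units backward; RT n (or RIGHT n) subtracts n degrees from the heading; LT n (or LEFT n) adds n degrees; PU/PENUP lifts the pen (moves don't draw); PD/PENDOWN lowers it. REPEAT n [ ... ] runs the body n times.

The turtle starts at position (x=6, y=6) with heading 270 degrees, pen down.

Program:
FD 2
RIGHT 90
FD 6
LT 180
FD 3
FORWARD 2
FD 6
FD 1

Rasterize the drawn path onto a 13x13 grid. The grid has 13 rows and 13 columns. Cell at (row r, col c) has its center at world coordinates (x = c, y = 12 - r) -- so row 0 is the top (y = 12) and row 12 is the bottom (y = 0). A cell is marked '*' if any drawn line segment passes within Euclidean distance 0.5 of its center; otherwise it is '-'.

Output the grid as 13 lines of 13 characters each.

Answer: -------------
-------------
-------------
-------------
-------------
-------------
------*------
------*------
*************
-------------
-------------
-------------
-------------

Derivation:
Segment 0: (6,6) -> (6,4)
Segment 1: (6,4) -> (0,4)
Segment 2: (0,4) -> (3,4)
Segment 3: (3,4) -> (5,4)
Segment 4: (5,4) -> (11,4)
Segment 5: (11,4) -> (12,4)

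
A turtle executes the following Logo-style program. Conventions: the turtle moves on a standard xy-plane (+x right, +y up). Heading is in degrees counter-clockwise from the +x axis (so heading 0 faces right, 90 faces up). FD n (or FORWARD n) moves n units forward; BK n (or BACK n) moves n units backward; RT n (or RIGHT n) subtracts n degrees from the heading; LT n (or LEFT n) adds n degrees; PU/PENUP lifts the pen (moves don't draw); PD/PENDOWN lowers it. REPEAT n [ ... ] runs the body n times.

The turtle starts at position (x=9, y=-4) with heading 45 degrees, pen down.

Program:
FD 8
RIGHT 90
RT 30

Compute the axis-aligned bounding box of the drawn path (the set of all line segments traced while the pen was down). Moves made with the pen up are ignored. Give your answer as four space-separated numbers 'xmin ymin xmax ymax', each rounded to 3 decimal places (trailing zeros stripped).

Answer: 9 -4 14.657 1.657

Derivation:
Executing turtle program step by step:
Start: pos=(9,-4), heading=45, pen down
FD 8: (9,-4) -> (14.657,1.657) [heading=45, draw]
RT 90: heading 45 -> 315
RT 30: heading 315 -> 285
Final: pos=(14.657,1.657), heading=285, 1 segment(s) drawn

Segment endpoints: x in {9, 14.657}, y in {-4, 1.657}
xmin=9, ymin=-4, xmax=14.657, ymax=1.657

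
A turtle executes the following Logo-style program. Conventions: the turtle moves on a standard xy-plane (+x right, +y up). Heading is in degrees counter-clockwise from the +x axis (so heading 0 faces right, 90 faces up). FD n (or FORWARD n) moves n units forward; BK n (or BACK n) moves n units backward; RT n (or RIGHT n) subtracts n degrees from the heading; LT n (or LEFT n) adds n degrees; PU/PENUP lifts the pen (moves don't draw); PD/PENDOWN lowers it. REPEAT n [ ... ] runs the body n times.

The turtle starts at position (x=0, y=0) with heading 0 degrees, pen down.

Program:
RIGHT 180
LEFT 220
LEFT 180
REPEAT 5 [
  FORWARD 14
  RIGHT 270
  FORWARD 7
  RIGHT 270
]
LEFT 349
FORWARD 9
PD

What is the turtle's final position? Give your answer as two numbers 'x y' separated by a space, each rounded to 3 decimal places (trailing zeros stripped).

Executing turtle program step by step:
Start: pos=(0,0), heading=0, pen down
RT 180: heading 0 -> 180
LT 220: heading 180 -> 40
LT 180: heading 40 -> 220
REPEAT 5 [
  -- iteration 1/5 --
  FD 14: (0,0) -> (-10.725,-8.999) [heading=220, draw]
  RT 270: heading 220 -> 310
  FD 7: (-10.725,-8.999) -> (-6.225,-14.361) [heading=310, draw]
  RT 270: heading 310 -> 40
  -- iteration 2/5 --
  FD 14: (-6.225,-14.361) -> (4.5,-5.362) [heading=40, draw]
  RT 270: heading 40 -> 130
  FD 7: (4.5,-5.362) -> (0,0) [heading=130, draw]
  RT 270: heading 130 -> 220
  -- iteration 3/5 --
  FD 14: (0,0) -> (-10.725,-8.999) [heading=220, draw]
  RT 270: heading 220 -> 310
  FD 7: (-10.725,-8.999) -> (-6.225,-14.361) [heading=310, draw]
  RT 270: heading 310 -> 40
  -- iteration 4/5 --
  FD 14: (-6.225,-14.361) -> (4.5,-5.362) [heading=40, draw]
  RT 270: heading 40 -> 130
  FD 7: (4.5,-5.362) -> (0,0) [heading=130, draw]
  RT 270: heading 130 -> 220
  -- iteration 5/5 --
  FD 14: (0,0) -> (-10.725,-8.999) [heading=220, draw]
  RT 270: heading 220 -> 310
  FD 7: (-10.725,-8.999) -> (-6.225,-14.361) [heading=310, draw]
  RT 270: heading 310 -> 40
]
LT 349: heading 40 -> 29
FD 9: (-6.225,-14.361) -> (1.646,-9.998) [heading=29, draw]
PD: pen down
Final: pos=(1.646,-9.998), heading=29, 11 segment(s) drawn

Answer: 1.646 -9.998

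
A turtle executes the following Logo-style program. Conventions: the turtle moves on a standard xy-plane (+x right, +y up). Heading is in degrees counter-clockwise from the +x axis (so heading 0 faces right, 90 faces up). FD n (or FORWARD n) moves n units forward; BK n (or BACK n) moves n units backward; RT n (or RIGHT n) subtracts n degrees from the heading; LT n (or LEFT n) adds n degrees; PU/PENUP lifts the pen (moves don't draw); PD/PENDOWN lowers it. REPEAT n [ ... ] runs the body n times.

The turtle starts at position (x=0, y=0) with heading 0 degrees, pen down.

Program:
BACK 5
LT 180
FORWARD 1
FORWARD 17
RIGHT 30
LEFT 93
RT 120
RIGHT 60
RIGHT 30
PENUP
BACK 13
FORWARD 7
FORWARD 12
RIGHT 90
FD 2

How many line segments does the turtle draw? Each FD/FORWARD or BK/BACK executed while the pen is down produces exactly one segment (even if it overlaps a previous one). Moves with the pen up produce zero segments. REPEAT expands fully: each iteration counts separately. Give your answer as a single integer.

Answer: 3

Derivation:
Executing turtle program step by step:
Start: pos=(0,0), heading=0, pen down
BK 5: (0,0) -> (-5,0) [heading=0, draw]
LT 180: heading 0 -> 180
FD 1: (-5,0) -> (-6,0) [heading=180, draw]
FD 17: (-6,0) -> (-23,0) [heading=180, draw]
RT 30: heading 180 -> 150
LT 93: heading 150 -> 243
RT 120: heading 243 -> 123
RT 60: heading 123 -> 63
RT 30: heading 63 -> 33
PU: pen up
BK 13: (-23,0) -> (-33.903,-7.08) [heading=33, move]
FD 7: (-33.903,-7.08) -> (-28.032,-3.268) [heading=33, move]
FD 12: (-28.032,-3.268) -> (-17.968,3.268) [heading=33, move]
RT 90: heading 33 -> 303
FD 2: (-17.968,3.268) -> (-16.879,1.59) [heading=303, move]
Final: pos=(-16.879,1.59), heading=303, 3 segment(s) drawn
Segments drawn: 3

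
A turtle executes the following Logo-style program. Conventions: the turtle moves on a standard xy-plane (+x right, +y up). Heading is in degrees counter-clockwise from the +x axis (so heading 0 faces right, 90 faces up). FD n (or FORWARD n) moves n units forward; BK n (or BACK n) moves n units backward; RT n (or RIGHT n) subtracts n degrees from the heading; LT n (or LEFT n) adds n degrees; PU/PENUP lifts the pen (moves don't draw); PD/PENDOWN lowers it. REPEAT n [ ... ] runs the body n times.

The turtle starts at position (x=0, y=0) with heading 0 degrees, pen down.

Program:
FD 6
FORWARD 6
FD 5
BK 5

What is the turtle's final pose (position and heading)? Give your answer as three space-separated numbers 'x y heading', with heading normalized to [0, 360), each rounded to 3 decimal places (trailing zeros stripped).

Answer: 12 0 0

Derivation:
Executing turtle program step by step:
Start: pos=(0,0), heading=0, pen down
FD 6: (0,0) -> (6,0) [heading=0, draw]
FD 6: (6,0) -> (12,0) [heading=0, draw]
FD 5: (12,0) -> (17,0) [heading=0, draw]
BK 5: (17,0) -> (12,0) [heading=0, draw]
Final: pos=(12,0), heading=0, 4 segment(s) drawn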